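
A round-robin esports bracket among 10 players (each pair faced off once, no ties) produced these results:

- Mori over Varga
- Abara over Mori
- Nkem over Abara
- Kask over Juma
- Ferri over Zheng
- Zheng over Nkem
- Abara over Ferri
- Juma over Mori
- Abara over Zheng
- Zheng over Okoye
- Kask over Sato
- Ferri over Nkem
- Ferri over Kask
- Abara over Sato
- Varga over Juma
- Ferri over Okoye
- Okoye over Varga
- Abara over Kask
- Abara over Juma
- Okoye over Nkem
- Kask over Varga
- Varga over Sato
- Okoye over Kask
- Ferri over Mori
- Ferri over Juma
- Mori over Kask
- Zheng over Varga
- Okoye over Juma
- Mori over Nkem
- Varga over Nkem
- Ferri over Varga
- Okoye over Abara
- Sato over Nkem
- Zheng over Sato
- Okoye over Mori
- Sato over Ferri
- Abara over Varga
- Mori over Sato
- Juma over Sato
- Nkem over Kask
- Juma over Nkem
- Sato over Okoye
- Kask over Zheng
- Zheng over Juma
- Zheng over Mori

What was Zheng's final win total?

Zheng's results: beat Mori, Okoye, Varga, Juma, Sato, Nkem; lost to Ferri, Kask, Abara.
That is 6 wins.

6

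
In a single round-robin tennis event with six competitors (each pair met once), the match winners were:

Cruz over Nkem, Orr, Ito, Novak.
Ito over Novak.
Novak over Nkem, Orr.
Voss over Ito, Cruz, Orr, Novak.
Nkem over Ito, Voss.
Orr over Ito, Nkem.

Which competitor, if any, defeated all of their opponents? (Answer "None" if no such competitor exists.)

Highest win total is Voss with 4 (out of 5 possible).
Voss lost to Nkem, so no competitor went undefeated.

None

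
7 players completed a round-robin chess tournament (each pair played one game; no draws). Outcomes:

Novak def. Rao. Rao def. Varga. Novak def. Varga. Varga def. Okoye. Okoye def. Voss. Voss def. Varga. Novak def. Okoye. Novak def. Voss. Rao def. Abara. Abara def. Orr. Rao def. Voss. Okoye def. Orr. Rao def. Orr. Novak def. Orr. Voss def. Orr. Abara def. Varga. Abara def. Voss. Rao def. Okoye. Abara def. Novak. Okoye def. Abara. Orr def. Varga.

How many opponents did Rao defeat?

5

Rao's results: beat Varga, Okoye, Voss, Abara, Orr; lost to Novak.
That is 5 wins.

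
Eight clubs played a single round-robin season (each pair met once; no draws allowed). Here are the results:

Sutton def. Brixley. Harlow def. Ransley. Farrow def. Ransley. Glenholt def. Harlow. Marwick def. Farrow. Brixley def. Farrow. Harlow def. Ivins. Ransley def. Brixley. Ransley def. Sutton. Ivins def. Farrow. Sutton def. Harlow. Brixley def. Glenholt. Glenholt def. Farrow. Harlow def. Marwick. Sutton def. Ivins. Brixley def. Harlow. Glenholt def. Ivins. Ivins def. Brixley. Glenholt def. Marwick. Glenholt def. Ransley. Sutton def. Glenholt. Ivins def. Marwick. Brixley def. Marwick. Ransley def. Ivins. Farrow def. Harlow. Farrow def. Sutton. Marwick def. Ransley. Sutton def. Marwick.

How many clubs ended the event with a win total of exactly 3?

4

Win totals: Glenholt 5, Sutton 5, Ivins 3, Farrow 3, Ransley 3, Marwick 2, Harlow 3, Brixley 4.
Exactly 3: Ivins, Farrow, Ransley, Harlow — 4 clubs.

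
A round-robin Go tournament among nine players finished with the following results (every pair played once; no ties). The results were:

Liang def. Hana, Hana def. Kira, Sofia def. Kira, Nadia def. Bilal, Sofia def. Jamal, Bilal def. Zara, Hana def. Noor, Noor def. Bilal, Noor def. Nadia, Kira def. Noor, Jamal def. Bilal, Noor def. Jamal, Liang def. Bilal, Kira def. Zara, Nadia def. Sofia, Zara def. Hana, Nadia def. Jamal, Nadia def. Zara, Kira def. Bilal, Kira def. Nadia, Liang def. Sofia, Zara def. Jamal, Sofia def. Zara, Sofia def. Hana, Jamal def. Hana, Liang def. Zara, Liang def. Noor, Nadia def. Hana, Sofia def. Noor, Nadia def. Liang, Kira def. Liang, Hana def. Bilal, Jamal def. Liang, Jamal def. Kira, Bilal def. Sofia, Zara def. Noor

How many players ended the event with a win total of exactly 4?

Win totals: Zara 3, Bilal 2, Sofia 5, Noor 3, Nadia 6, Hana 3, Kira 5, Liang 5, Jamal 4.
Exactly 4: Jamal — 1 player.

1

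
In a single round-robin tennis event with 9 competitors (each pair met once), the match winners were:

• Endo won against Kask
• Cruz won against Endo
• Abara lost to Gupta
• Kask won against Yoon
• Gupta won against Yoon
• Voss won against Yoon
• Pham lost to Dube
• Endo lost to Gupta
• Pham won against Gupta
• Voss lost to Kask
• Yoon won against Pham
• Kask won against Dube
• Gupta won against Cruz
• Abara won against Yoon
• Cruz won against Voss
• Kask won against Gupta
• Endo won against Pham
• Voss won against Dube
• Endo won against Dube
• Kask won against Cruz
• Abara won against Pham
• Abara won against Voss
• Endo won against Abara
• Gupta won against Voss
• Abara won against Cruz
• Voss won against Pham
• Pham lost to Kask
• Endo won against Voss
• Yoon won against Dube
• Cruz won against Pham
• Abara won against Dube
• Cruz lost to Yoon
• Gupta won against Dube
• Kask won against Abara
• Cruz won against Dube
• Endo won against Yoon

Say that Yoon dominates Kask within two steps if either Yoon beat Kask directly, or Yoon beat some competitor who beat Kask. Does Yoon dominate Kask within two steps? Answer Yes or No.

Yoon did not beat Kask directly.
Yoon beat Pham, Dube, Cruz, but each of them lost to Kask. No two-step path.

No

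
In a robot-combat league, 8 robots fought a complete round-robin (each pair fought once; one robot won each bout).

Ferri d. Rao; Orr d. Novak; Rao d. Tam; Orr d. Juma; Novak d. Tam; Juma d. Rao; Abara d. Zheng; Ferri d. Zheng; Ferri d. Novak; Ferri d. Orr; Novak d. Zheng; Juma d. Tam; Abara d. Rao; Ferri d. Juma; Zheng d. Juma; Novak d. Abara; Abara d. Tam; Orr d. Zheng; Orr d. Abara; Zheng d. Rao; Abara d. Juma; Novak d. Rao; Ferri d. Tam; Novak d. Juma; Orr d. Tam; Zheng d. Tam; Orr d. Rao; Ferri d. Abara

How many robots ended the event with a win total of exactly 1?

1

Win totals: Novak 5, Zheng 3, Rao 1, Abara 4, Orr 6, Juma 2, Tam 0, Ferri 7.
Exactly 1: Rao — 1 robot.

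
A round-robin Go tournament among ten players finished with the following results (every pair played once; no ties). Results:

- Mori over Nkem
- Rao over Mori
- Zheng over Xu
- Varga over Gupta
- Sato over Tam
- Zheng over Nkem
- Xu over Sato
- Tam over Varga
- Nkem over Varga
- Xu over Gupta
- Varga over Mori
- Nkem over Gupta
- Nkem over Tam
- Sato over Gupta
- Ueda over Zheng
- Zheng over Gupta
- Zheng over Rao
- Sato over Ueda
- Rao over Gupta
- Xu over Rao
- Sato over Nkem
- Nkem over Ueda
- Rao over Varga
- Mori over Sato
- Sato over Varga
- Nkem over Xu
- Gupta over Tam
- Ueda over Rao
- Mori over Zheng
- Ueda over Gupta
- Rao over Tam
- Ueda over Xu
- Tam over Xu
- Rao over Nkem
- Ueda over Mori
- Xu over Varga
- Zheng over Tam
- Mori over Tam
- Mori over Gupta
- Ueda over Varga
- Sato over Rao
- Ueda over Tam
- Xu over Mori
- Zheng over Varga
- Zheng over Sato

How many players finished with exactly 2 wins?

2

Win totals: Mori 5, Rao 5, Sato 6, Nkem 5, Xu 5, Ueda 7, Zheng 7, Gupta 1, Varga 2, Tam 2.
Exactly 2: Varga, Tam — 2 players.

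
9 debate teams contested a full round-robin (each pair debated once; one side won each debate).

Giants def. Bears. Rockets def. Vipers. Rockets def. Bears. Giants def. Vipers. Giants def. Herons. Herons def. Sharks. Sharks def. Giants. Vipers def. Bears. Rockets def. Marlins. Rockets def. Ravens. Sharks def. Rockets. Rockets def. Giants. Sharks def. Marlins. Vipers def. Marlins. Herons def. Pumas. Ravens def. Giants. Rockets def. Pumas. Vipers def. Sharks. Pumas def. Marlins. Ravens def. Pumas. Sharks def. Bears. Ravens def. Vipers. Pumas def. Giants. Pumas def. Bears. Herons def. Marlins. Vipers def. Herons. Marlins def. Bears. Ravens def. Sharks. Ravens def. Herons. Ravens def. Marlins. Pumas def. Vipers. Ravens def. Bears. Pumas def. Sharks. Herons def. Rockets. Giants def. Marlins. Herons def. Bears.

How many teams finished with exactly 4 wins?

Win totals: Bears 0, Rockets 6, Herons 5, Marlins 1, Giants 4, Ravens 7, Pumas 5, Sharks 4, Vipers 4.
Exactly 4: Giants, Sharks, Vipers — 3 teams.

3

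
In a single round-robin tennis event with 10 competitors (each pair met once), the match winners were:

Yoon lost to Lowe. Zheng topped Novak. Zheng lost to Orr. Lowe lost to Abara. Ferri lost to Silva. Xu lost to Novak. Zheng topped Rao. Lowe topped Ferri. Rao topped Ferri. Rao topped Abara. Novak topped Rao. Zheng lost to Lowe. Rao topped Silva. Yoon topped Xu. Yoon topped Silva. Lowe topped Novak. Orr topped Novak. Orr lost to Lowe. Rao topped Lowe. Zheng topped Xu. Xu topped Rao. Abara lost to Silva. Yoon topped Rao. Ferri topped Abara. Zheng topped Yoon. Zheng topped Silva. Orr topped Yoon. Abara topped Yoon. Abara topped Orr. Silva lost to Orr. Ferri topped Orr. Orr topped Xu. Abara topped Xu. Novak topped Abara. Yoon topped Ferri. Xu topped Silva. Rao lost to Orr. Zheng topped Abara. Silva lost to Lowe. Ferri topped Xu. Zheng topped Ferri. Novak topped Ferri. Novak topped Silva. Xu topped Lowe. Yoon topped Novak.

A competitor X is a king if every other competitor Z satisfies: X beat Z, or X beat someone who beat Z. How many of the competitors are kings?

7

Yoon cannot reach Zheng in two steps.
Ferri reaches everyone (king).
Zheng reaches everyone (king).
Silva cannot reach Zheng, Rao, Novak in two steps.
Xu reaches everyone (king).
Rao reaches everyone (king).
Orr reaches everyone (king).
Abara reaches everyone (king).
Lowe reaches everyone (king).
Novak cannot reach Zheng in two steps.
Kings: Ferri, Zheng, Xu, Rao, Orr, Abara, Lowe — 7.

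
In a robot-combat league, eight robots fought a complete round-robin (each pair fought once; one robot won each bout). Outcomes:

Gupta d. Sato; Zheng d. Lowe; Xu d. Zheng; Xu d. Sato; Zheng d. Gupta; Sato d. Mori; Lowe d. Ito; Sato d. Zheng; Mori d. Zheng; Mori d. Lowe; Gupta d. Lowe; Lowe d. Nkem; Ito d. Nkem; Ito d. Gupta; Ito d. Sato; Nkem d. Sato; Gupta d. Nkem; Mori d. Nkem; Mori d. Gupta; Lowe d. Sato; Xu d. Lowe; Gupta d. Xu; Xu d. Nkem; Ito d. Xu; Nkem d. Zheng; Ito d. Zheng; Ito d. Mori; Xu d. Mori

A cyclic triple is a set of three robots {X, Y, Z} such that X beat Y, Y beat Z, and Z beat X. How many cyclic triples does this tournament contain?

Win totals: Lowe 3, Zheng 2, Nkem 2, Sato 2, Ito 6, Gupta 4, Mori 4, Xu 5.
A robot with w wins dominates both others in C(w,2) triples; summing gives 3 + 1 + 1 + 1 + 15 + 6 + 6 + 10 = 43 transitive triples.
Total triples C(8,3) = 56, so cyclic triples = 56 − 43 = 13.

13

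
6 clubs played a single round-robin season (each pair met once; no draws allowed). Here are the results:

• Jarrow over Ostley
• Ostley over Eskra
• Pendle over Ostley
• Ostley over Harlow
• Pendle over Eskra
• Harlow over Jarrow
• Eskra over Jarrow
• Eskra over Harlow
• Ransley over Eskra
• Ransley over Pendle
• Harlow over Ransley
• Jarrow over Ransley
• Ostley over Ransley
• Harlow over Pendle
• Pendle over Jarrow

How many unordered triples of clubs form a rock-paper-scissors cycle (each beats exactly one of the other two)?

8

Win totals: Eskra 2, Harlow 3, Ostley 3, Jarrow 2, Pendle 3, Ransley 2.
A club with w wins dominates both others in C(w,2) triples; summing gives 1 + 3 + 3 + 1 + 3 + 1 = 12 transitive triples.
Total triples C(6,3) = 20, so cyclic triples = 20 − 12 = 8.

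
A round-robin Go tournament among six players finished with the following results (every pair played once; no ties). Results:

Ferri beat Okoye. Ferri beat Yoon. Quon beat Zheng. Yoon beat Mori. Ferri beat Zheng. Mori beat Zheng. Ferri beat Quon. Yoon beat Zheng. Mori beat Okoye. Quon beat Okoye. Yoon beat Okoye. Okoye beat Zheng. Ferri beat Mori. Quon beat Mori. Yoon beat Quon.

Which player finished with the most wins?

Ferri

Win totals: Ferri 5, Okoye 1, Yoon 4, Quon 3, Mori 2, Zheng 0.
Ferri leads with 5 wins (next highest: 4).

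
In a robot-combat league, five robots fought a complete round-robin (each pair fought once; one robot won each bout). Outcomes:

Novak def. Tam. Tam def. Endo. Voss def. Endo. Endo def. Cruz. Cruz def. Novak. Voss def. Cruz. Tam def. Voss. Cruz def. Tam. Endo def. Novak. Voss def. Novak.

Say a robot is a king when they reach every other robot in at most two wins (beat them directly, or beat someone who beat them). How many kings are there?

3

Cruz reaches everyone (king).
Voss reaches everyone (king).
Tam reaches everyone (king).
Novak cannot reach Cruz in two steps.
Endo cannot reach Voss in two steps.
Kings: Cruz, Voss, Tam — 3.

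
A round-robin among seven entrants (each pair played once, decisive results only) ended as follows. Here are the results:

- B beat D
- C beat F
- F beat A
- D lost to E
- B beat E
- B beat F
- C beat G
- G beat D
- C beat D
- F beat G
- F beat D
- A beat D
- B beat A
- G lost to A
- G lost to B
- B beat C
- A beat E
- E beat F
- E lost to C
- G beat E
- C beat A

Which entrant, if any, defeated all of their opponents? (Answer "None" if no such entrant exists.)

B

B has 6 wins out of 6 opponents — a perfect record.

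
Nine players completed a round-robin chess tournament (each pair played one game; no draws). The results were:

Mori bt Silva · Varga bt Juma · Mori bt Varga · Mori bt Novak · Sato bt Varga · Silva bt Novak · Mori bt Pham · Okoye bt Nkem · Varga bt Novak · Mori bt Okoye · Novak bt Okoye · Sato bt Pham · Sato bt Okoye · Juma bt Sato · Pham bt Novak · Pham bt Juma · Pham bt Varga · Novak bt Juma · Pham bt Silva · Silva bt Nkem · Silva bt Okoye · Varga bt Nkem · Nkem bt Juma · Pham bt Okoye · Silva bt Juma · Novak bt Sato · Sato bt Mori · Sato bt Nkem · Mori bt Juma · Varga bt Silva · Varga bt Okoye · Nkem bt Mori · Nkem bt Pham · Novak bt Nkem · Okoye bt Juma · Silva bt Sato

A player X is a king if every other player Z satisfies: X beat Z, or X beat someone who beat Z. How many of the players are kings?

Novak cannot reach Silva in two steps.
Pham cannot reach Mori in two steps.
Varga reaches everyone (king).
Juma cannot reach Novak, Silva in two steps.
Nkem reaches everyone (king).
Mori reaches everyone (king).
Okoye cannot reach Novak, Varga, Silva in two steps.
Sato reaches everyone (king).
Silva reaches everyone (king).
Kings: Varga, Nkem, Mori, Sato, Silva — 5.

5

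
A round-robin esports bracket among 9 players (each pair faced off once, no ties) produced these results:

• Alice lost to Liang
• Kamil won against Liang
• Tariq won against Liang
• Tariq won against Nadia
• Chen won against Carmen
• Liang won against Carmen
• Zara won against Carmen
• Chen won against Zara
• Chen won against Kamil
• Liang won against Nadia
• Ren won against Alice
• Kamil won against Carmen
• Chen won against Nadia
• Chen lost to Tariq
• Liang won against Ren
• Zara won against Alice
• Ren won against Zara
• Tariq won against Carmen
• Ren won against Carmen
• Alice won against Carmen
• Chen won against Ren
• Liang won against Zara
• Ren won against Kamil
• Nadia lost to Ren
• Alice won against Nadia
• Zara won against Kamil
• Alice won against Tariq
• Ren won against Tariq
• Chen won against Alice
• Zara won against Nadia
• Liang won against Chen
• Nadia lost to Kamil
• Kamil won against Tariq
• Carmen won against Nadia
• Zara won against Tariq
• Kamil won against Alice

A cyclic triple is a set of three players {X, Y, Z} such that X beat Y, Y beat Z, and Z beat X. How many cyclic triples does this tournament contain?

Win totals: Liang 6, Ren 6, Kamil 5, Nadia 0, Chen 6, Tariq 4, Alice 3, Carmen 1, Zara 5.
A player with w wins dominates both others in C(w,2) triples; summing gives 15 + 15 + 10 + 0 + 15 + 6 + 3 + 0 + 10 = 74 transitive triples.
Total triples C(9,3) = 84, so cyclic triples = 84 − 74 = 10.

10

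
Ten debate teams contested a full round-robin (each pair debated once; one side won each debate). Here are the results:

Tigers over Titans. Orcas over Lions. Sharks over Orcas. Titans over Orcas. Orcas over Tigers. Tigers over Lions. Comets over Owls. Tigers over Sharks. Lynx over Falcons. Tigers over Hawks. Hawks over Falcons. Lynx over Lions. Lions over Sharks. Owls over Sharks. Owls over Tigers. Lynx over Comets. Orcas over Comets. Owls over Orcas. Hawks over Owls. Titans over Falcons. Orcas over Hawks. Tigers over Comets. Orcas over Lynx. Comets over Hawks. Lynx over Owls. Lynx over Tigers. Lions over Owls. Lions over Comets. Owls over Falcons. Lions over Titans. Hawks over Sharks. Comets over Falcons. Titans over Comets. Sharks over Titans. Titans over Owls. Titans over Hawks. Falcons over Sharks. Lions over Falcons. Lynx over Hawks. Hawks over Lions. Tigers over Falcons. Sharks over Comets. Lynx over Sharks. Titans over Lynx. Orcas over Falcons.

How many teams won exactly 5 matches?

1

Win totals: Owls 4, Hawks 4, Tigers 6, Lynx 7, Falcons 1, Lions 5, Sharks 3, Titans 6, Comets 3, Orcas 6.
Exactly 5: Lions — 1 team.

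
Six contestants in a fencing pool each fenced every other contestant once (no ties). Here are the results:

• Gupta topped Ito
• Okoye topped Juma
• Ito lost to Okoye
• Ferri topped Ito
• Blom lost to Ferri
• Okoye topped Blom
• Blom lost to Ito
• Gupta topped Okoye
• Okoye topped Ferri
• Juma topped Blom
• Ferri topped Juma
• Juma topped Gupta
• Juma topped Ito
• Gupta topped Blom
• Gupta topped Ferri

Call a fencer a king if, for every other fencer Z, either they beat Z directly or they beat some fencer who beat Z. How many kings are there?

3

Okoye reaches everyone (king).
Blom cannot reach Okoye, Ito, Gupta, Ferri, Juma in two steps.
Ito cannot reach Okoye, Gupta, Ferri, Juma in two steps.
Gupta reaches everyone (king).
Ferri cannot reach Okoye in two steps.
Juma reaches everyone (king).
Kings: Okoye, Gupta, Juma — 3.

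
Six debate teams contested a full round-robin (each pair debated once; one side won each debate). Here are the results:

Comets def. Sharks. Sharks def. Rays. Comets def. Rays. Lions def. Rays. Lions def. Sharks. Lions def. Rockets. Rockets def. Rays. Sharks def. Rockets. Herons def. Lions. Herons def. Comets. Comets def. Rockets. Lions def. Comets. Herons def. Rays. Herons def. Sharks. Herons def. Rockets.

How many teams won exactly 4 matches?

1

Win totals: Lions 4, Sharks 2, Rays 0, Rockets 1, Herons 5, Comets 3.
Exactly 4: Lions — 1 team.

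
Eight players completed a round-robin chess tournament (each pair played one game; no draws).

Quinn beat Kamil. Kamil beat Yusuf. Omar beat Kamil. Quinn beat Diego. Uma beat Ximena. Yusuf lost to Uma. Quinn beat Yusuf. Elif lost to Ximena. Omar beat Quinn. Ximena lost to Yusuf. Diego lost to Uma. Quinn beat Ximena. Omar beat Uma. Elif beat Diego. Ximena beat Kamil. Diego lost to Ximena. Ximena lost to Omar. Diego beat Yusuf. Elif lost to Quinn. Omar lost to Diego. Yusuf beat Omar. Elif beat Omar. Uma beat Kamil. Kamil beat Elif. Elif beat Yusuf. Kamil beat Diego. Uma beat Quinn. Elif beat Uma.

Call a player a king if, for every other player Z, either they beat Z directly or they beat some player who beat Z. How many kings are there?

Quinn reaches everyone (king).
Yusuf reaches everyone (king).
Uma reaches everyone (king).
Ximena cannot reach Quinn in two steps.
Kamil cannot reach Quinn in two steps.
Diego cannot reach Elif in two steps.
Omar reaches everyone (king).
Elif reaches everyone (king).
Kings: Quinn, Yusuf, Uma, Omar, Elif — 5.

5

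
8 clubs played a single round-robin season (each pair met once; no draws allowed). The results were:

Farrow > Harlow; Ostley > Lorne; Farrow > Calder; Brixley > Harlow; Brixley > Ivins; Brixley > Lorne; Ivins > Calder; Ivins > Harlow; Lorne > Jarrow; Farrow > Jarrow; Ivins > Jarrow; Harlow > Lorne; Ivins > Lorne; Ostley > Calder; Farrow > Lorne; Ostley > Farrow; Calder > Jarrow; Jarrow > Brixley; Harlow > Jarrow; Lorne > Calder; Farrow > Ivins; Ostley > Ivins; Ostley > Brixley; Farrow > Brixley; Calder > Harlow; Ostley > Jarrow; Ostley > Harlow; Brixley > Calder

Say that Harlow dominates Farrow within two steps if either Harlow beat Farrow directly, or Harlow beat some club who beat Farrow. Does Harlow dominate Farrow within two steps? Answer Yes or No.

Harlow did not beat Farrow directly.
Harlow beat Jarrow, Lorne, but each of them lost to Farrow. No two-step path.

No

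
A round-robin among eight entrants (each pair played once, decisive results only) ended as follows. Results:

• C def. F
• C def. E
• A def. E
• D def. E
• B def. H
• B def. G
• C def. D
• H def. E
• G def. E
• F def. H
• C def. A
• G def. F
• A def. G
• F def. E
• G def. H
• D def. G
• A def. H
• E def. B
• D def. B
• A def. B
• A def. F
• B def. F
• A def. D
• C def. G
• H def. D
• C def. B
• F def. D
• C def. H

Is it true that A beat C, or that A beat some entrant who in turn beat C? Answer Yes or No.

A did not beat C directly.
A beat B, D, E, F, G, H, but each of them lost to C. No two-step path.

No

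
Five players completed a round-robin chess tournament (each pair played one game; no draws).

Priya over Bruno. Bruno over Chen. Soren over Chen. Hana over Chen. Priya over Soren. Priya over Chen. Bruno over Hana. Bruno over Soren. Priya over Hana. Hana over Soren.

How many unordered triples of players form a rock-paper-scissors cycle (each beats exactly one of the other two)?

Win totals: Hana 2, Chen 0, Bruno 3, Priya 4, Soren 1.
A player with w wins dominates both others in C(w,2) triples; summing gives 1 + 0 + 3 + 6 + 0 = 10 transitive triples.
Total triples C(5,3) = 10, so cyclic triples = 10 − 10 = 0.

0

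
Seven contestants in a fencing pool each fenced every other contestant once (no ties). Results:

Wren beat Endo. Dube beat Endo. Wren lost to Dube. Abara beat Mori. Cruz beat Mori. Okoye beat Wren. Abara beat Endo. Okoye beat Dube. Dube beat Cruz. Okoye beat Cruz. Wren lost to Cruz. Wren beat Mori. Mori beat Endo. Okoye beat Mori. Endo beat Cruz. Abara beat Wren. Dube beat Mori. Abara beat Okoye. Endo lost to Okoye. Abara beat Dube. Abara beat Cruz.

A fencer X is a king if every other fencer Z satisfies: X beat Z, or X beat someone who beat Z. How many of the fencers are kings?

Abara reaches everyone (king).
Dube cannot reach Abara, Okoye in two steps.
Wren cannot reach Abara, Dube, Okoye in two steps.
Okoye cannot reach Abara in two steps.
Endo cannot reach Abara, Dube, Okoye in two steps.
Mori cannot reach Abara, Dube, Wren, Okoye in two steps.
Cruz cannot reach Abara, Dube, Okoye in two steps.
Kings: Abara — 1.

1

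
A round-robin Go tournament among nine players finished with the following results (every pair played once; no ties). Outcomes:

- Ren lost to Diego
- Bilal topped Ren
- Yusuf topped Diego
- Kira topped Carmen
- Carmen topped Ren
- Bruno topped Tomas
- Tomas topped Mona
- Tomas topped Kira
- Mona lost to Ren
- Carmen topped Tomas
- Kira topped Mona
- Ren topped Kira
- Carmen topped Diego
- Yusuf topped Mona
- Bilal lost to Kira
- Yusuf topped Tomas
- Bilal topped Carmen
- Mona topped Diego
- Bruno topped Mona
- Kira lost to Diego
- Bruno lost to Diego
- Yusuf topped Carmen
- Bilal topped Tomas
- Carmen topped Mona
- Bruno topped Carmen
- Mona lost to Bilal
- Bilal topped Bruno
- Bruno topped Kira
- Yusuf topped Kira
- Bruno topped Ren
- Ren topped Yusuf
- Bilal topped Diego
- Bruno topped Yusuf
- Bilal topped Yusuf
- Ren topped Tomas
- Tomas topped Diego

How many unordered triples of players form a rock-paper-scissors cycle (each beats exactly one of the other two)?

17

Win totals: Bruno 6, Yusuf 5, Bilal 7, Carmen 4, Ren 4, Mona 1, Diego 3, Kira 3, Tomas 3.
A player with w wins dominates both others in C(w,2) triples; summing gives 15 + 10 + 21 + 6 + 6 + 0 + 3 + 3 + 3 = 67 transitive triples.
Total triples C(9,3) = 84, so cyclic triples = 84 − 67 = 17.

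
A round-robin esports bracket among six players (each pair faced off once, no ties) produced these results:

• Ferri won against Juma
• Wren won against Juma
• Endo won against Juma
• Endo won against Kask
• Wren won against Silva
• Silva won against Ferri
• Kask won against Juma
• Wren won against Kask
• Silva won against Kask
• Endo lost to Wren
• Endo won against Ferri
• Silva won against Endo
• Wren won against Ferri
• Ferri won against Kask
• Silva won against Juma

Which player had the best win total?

Win totals: Ferri 2, Juma 0, Kask 1, Wren 5, Silva 4, Endo 3.
Wren leads with 5 wins (next highest: 4).

Wren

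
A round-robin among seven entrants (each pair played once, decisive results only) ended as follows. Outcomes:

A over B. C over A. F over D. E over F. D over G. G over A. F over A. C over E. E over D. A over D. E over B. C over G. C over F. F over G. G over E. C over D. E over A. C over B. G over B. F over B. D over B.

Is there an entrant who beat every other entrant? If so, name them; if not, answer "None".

C

C has 6 wins out of 6 opponents — a perfect record.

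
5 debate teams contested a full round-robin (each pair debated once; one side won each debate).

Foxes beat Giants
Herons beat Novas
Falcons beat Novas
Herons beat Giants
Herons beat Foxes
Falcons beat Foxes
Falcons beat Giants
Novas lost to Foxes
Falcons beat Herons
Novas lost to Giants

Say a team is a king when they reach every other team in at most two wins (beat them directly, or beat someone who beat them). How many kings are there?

Falcons reaches everyone (king).
Herons cannot reach Falcons in two steps.
Giants cannot reach Falcons, Herons, Foxes in two steps.
Novas cannot reach Falcons, Herons, Giants, Foxes in two steps.
Foxes cannot reach Falcons, Herons in two steps.
Kings: Falcons — 1.

1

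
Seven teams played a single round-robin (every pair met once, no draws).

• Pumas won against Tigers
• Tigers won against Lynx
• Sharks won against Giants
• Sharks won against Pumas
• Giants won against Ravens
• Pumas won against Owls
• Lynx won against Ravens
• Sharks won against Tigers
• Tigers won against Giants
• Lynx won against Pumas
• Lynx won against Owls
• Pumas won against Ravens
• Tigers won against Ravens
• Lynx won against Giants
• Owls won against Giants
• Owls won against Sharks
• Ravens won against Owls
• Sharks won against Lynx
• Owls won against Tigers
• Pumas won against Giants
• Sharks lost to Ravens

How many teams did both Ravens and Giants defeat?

Ravens beat: Owls, Sharks.
Giants beat: Ravens.
No one was beaten by both.

0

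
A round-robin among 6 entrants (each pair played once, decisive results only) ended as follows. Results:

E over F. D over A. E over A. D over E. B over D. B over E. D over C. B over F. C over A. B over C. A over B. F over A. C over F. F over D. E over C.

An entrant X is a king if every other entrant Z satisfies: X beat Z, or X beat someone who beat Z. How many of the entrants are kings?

A reaches everyone (king).
B reaches everyone (king).
C cannot reach E in two steps.
D reaches everyone (king).
E reaches everyone (king).
F reaches everyone (king).
Kings: A, B, D, E, F — 5.

5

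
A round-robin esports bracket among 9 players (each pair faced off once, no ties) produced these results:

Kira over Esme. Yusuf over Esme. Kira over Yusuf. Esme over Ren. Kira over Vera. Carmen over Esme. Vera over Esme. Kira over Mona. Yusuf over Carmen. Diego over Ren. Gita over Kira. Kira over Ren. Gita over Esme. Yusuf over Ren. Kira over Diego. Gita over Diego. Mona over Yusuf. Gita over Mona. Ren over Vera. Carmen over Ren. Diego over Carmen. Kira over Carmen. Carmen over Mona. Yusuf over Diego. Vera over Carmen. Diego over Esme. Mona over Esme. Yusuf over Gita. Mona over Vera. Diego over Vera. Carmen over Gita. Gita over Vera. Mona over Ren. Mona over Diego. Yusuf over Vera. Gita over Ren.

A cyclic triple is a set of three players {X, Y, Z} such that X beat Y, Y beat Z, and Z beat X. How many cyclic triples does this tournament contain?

10

Win totals: Vera 2, Esme 1, Kira 7, Yusuf 6, Diego 4, Carmen 4, Gita 6, Mona 5, Ren 1.
A player with w wins dominates both others in C(w,2) triples; summing gives 1 + 0 + 21 + 15 + 6 + 6 + 15 + 10 + 0 = 74 transitive triples.
Total triples C(9,3) = 84, so cyclic triples = 84 − 74 = 10.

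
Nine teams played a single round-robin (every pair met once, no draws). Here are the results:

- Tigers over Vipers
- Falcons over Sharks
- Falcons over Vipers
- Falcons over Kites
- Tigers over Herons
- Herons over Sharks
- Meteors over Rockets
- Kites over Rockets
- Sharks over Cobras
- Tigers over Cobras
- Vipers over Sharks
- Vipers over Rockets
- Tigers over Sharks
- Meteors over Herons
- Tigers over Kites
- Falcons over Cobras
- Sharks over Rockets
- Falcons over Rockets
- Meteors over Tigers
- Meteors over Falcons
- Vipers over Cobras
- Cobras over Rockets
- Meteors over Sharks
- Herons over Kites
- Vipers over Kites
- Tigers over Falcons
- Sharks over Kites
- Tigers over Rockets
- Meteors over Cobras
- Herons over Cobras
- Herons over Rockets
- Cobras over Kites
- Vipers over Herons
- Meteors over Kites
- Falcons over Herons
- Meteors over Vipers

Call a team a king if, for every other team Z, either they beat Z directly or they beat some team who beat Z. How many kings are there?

Sharks cannot reach Meteors, Vipers, Falcons, Herons, Tigers in two steps.
Meteors reaches everyone (king).
Vipers cannot reach Meteors, Falcons, Tigers in two steps.
Rockets cannot reach Sharks, Meteors, Vipers, Falcons, Herons, Tigers, Cobras, Kites in two steps.
Falcons cannot reach Meteors, Tigers in two steps.
Herons cannot reach Meteors, Vipers, Falcons, Tigers in two steps.
Tigers cannot reach Meteors in two steps.
Cobras cannot reach Sharks, Meteors, Vipers, Falcons, Herons, Tigers in two steps.
Kites cannot reach Sharks, Meteors, Vipers, Falcons, Herons, Tigers, Cobras in two steps.
Kings: Meteors — 1.

1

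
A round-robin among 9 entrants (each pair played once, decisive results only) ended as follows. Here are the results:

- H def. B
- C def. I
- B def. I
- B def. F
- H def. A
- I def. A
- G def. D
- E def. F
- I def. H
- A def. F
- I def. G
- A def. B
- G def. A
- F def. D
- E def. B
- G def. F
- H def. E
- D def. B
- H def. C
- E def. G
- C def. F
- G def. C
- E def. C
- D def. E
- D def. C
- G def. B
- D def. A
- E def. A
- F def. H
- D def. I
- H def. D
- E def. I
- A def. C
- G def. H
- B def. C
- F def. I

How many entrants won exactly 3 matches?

4

Win totals: A 3, B 3, C 2, D 5, E 6, F 3, G 6, H 5, I 3.
Exactly 3: A, B, F, I — 4 entrants.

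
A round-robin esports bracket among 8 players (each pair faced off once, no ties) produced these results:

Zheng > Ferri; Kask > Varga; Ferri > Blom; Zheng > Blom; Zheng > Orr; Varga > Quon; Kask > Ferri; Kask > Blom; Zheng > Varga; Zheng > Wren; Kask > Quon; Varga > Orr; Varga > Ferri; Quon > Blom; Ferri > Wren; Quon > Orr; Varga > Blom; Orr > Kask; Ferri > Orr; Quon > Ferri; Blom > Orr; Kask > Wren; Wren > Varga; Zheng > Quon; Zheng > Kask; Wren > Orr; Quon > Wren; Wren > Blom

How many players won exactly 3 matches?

2

Win totals: Quon 4, Orr 1, Zheng 7, Blom 1, Kask 5, Ferri 3, Wren 3, Varga 4.
Exactly 3: Ferri, Wren — 2 players.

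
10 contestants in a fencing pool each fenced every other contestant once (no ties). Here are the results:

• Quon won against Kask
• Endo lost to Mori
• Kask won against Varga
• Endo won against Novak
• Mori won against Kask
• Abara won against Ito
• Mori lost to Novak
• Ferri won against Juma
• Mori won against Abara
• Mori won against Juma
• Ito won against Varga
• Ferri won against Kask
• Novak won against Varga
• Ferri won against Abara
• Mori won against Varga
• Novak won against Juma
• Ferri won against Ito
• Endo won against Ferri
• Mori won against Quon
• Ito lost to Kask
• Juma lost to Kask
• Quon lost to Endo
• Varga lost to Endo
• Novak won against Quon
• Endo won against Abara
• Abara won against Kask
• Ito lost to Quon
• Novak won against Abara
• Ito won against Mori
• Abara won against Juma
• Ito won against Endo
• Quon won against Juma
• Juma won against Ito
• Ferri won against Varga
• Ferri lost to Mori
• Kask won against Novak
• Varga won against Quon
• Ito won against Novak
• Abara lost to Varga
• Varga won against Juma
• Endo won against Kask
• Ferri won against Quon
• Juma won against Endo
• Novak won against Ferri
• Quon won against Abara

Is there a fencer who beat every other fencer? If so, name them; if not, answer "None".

None

Highest win total is Mori with 7 (out of 9 possible).
Mori lost to Novak, Ito, so no fencer went undefeated.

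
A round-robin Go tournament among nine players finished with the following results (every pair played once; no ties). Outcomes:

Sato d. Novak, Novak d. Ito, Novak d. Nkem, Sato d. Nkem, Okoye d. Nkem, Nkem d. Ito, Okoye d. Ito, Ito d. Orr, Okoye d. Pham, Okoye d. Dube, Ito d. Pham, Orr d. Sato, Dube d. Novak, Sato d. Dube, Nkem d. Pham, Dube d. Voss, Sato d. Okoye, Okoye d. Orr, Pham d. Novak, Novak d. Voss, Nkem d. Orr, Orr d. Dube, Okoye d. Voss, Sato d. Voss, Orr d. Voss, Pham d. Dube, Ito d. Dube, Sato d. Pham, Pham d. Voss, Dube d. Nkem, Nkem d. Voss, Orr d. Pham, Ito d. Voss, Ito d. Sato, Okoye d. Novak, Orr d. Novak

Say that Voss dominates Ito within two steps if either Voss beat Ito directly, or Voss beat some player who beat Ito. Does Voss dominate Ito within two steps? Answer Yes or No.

Voss did not beat Ito directly.
Voss beat no one, so there is no intermediate player.

No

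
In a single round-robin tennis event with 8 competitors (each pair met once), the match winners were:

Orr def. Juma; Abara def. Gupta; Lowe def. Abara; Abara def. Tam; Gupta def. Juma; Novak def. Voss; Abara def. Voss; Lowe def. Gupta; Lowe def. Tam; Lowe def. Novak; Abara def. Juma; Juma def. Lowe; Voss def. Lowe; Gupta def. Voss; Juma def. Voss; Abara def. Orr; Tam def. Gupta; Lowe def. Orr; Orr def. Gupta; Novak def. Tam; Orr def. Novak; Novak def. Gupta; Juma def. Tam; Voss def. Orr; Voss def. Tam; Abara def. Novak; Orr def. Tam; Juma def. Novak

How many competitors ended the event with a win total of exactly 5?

1

Win totals: Voss 3, Juma 4, Abara 6, Tam 1, Lowe 5, Novak 3, Gupta 2, Orr 4.
Exactly 5: Lowe — 1 competitor.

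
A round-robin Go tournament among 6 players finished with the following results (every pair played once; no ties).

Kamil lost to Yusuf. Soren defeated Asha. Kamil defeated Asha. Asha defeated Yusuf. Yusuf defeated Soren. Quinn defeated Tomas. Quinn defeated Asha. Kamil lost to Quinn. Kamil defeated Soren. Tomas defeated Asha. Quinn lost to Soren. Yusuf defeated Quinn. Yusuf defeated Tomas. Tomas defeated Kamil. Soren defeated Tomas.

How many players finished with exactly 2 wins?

Win totals: Tomas 2, Soren 3, Asha 1, Quinn 3, Kamil 2, Yusuf 4.
Exactly 2: Tomas, Kamil — 2 players.

2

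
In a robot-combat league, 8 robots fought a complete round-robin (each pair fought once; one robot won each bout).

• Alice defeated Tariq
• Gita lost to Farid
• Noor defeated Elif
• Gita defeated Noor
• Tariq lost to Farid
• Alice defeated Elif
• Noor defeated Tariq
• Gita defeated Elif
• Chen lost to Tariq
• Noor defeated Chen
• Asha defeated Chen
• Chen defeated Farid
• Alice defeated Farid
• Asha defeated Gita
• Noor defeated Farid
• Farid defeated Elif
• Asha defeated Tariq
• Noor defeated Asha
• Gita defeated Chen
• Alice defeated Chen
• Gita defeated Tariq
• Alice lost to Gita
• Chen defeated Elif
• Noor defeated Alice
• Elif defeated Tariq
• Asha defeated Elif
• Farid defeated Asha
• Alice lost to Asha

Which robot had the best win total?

Noor

Win totals: Asha 5, Alice 4, Chen 2, Gita 5, Noor 6, Tariq 1, Elif 1, Farid 4.
Noor leads with 6 wins (next highest: 5).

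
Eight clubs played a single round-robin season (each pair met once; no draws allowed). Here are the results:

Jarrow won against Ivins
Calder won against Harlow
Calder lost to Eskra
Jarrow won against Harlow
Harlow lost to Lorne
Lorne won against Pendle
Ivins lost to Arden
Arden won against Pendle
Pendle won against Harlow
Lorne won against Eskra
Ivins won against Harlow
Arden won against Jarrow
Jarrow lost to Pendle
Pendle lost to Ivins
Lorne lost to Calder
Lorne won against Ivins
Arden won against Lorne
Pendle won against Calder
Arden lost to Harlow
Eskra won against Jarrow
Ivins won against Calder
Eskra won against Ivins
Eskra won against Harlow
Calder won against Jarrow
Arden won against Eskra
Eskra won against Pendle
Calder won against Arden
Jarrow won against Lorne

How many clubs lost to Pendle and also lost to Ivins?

Pendle beat: Harlow, Jarrow, Calder.
Ivins beat: Harlow, Pendle, Calder.
Both beat: Harlow, Calder — 2.

2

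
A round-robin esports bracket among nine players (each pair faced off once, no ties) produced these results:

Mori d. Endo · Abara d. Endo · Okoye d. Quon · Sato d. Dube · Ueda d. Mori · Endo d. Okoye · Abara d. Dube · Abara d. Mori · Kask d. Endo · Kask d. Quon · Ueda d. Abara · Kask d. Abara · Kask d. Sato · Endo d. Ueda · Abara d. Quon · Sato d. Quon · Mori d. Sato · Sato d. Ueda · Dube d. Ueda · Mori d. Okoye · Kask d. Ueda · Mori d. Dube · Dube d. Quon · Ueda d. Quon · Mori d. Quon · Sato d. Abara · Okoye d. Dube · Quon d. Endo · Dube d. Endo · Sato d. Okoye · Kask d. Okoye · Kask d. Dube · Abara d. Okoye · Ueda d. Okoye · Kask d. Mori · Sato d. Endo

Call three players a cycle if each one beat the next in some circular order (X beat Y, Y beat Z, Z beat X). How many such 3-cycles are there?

10

Win totals: Okoye 2, Abara 5, Sato 6, Dube 3, Endo 2, Quon 1, Kask 8, Ueda 4, Mori 5.
A player with w wins dominates both others in C(w,2) triples; summing gives 1 + 10 + 15 + 3 + 1 + 0 + 28 + 6 + 10 = 74 transitive triples.
Total triples C(9,3) = 84, so cyclic triples = 84 − 74 = 10.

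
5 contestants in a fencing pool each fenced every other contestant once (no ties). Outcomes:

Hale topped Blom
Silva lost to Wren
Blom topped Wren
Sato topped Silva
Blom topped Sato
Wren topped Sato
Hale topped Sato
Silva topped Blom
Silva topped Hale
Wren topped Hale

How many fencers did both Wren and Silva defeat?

1

Wren beat: Sato, Hale, Silva.
Silva beat: Hale, Blom.
Both beat: Hale — 1.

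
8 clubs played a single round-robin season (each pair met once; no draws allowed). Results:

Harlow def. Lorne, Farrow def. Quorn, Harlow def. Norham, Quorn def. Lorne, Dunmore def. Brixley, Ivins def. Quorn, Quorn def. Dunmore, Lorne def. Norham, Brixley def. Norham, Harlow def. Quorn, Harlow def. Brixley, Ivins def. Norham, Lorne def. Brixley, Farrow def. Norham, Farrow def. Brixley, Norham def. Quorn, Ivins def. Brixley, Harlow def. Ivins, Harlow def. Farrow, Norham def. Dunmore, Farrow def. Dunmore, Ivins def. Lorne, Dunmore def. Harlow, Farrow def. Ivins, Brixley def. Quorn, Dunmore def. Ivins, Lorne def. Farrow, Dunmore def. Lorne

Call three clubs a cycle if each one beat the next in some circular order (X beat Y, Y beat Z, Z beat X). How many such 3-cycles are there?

13

Win totals: Brixley 2, Farrow 5, Harlow 6, Quorn 2, Norham 2, Ivins 4, Lorne 3, Dunmore 4.
A club with w wins dominates both others in C(w,2) triples; summing gives 1 + 10 + 15 + 1 + 1 + 6 + 3 + 6 = 43 transitive triples.
Total triples C(8,3) = 56, so cyclic triples = 56 − 43 = 13.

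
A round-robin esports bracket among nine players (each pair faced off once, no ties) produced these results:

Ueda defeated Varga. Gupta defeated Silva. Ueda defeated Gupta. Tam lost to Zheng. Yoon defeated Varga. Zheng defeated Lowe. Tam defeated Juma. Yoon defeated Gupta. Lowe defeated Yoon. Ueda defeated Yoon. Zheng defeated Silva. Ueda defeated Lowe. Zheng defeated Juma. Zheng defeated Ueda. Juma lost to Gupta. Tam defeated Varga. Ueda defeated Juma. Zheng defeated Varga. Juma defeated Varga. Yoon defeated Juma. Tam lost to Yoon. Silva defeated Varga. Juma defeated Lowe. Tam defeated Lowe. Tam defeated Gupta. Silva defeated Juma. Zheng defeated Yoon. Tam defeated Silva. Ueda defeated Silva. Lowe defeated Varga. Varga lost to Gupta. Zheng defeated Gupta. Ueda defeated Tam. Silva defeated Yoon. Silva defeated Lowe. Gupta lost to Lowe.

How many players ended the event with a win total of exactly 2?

1

Win totals: Gupta 3, Varga 0, Zheng 8, Tam 5, Juma 2, Yoon 4, Ueda 7, Silva 4, Lowe 3.
Exactly 2: Juma — 1 player.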